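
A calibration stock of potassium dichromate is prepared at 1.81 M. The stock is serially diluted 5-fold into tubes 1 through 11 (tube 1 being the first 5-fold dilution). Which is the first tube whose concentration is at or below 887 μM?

Tube n has concentration 1.81 M / 5ⁿ.
Need 5ⁿ ≥ 1.81 M / 887 μM = 2041, so n ≥ 4.74.
First such tube: n = 5.

tube 5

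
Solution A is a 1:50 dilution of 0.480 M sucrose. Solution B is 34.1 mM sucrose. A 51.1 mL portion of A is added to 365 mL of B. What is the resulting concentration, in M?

C_A = 0.480 M / 50 = 9.60 × 10⁻³ M.
C_B = 34.1 mM = 0.0341 M.
C_mix = (C_A·V_A + C_B·V_B)/(V_A + V_B) = (9.60 × 10⁻³×51.1 + 0.0341×365) / 416.1 = 0.0311 M.

0.0311 M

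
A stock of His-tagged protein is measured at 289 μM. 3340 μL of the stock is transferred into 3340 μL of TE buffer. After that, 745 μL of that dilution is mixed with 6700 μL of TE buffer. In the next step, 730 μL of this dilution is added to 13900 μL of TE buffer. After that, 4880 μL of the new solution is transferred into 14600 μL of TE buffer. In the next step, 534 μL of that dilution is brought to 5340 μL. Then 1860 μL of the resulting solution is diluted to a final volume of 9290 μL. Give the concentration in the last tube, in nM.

Overall dilution factor = 2 × 9.993 × 20.04 × 3.992 × 10 × 4.995 = 7.99 × 10⁴.
289 μM / 7.99 × 10⁴ = 3.62 × 10⁻³ μM = 3.62 nM.

3.62 nM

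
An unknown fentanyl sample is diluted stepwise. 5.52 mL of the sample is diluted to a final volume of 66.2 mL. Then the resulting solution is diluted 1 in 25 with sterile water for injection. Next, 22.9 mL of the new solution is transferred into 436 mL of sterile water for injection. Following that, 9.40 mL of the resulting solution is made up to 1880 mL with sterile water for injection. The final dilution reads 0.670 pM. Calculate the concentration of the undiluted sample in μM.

Overall dilution factor = 11.99 × 25 × 20.04 × 200 = 1.20 × 10⁶.
Original = 0.670 pM × 1.20 × 10⁶ = 8.05 × 10⁵ pM = 0.805 μM.

0.805 μM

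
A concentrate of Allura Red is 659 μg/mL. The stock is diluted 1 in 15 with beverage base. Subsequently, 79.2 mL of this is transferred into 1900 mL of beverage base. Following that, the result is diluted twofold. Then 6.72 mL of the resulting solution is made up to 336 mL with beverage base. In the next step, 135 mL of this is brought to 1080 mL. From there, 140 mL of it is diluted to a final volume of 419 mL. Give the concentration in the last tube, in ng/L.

734 ng/L

Overall dilution factor = 15 × 24.99 × 2 × 50 × 8 × 2.993 = 8.97 × 10⁵.
659 μg/mL / 8.97 × 10⁵ = 7.34 × 10⁻⁴ μg/mL = 734 ng/L.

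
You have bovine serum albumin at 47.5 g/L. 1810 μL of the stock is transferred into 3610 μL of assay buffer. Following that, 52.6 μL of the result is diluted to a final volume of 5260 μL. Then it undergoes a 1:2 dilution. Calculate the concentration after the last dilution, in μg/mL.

79.3 μg/mL

Overall dilution factor = 2.994 × 100 × 2 = 599.
47.5 g/L / 599 = 0.0793 g/L = 79.3 μg/mL.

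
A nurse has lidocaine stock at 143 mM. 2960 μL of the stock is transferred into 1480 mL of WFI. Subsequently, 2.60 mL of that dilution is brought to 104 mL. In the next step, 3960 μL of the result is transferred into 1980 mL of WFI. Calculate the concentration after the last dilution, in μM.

Overall dilution factor = 501 × 40 × 501 = 1.00 × 10⁷.
143 mM / 1.00 × 10⁷ = 1.42 × 10⁻⁵ mM = 0.0142 μM.

0.0142 μM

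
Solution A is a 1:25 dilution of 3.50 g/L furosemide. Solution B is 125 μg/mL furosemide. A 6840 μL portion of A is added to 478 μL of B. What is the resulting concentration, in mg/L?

139 mg/L

C_A = 3.50 g/L / 25 = 0.140 g/L.
C_B = 125 μg/mL = 0.125 g/L.
C_mix = (C_A·V_A + C_B·V_B)/(V_A + V_B) = (0.140×6840 + 0.125×478) / 7318 = 0.139 g/L = 139 mg/L.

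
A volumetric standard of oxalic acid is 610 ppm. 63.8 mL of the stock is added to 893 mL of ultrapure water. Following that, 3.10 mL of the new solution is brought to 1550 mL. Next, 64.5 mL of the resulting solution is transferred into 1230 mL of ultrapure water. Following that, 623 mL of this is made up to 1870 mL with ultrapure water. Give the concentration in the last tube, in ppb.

1.35 ppb

Overall dilution factor = 15.00 × 500 × 20.07 × 3.002 = 4.52 × 10⁵.
610 ppm / 4.52 × 10⁵ = 1.35 × 10⁻³ ppm = 1.35 ppb.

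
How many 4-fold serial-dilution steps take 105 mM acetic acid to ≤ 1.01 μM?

Need 4ⁿ ≥ 1.04 × 10⁵, so n ≥ log(1.04 × 10⁵)/log(4) = 8.33.
Minimum whole steps: n = 9.

9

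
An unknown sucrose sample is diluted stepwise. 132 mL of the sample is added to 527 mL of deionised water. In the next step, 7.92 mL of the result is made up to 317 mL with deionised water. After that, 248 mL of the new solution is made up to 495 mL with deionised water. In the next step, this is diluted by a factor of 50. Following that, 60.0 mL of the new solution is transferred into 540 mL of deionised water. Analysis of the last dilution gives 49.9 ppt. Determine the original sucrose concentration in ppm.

9.95 ppm

Overall dilution factor = 4.992 × 40.03 × 1.996 × 50 × 10 = 1.99 × 10⁵.
Original = 49.9 ppt × 1.99 × 10⁵ = 9.95 × 10⁶ ppt = 9.95 ppm.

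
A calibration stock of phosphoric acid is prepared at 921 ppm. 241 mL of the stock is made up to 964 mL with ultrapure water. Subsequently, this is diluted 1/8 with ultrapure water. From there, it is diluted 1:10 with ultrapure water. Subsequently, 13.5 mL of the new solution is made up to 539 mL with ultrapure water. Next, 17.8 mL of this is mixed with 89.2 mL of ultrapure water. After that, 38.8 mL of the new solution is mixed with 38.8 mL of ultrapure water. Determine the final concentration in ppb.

6.00 ppb

Overall dilution factor = 4 × 8 × 10 × 39.93 × 6.011 × 2 = 1.54 × 10⁵.
921 ppm / 1.54 × 10⁵ = 6.00 × 10⁻³ ppm = 6.00 ppb.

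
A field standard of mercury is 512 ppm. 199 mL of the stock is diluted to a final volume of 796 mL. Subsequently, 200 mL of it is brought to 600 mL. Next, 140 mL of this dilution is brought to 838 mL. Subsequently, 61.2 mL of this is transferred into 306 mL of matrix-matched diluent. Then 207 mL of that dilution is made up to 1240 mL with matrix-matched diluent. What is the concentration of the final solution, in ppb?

198 ppb

Overall dilution factor = 4 × 3 × 5.986 × 6 × 5.990 = 2582.
512 ppm / 2582 = 0.198 ppm = 198 ppb.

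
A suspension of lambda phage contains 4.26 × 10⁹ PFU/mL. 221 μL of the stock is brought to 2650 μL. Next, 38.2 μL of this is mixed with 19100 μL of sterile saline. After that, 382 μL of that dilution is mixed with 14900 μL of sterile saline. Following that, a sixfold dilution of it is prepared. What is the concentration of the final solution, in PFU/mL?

Overall dilution factor = 11.99 × 501 × 40.01 × 6 = 1.44 × 10⁶.
4.26 × 10⁹ PFU/mL / 1.44 × 10⁶ = 2950 PFU/mL.

2950 PFU/mL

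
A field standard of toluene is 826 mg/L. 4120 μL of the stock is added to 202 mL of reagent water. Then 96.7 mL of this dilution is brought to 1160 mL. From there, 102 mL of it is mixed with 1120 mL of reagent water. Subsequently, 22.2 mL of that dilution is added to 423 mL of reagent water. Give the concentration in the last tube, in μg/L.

Overall dilution factor = 50.03 × 12.00 × 11.98 × 20.05 = 1.44 × 10⁵.
826 mg/L / 1.44 × 10⁵ = 5.73 × 10⁻³ mg/L = 5.73 μg/L.

5.73 μg/L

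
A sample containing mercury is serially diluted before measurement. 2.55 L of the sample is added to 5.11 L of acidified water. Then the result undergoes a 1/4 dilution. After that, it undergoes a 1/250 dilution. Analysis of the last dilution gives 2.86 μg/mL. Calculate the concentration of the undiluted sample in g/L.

8.59 g/L

Overall dilution factor = 3.004 × 4 × 250 = 3004.
Original = 2.86 μg/mL × 3004 = 8591 μg/mL = 8.59 g/L.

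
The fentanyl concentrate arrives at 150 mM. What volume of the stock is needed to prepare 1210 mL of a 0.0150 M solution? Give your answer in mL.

121 mL

0.0150 M = 15.0 mM.
V₁ = C₂V₂/C₁ = 15.0 × 1210 / 150 = 121 mL.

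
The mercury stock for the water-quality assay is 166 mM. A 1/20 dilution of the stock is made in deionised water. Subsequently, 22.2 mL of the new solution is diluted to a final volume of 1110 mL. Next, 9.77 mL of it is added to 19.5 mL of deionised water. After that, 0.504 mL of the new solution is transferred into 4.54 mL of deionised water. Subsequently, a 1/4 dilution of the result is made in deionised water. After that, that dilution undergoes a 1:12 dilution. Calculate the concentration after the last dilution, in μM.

0.115 μM

Overall dilution factor = 20 × 50 × 2.996 × 10.01 × 4 × 12 = 1.44 × 10⁶.
166 mM / 1.44 × 10⁶ = 1.15 × 10⁻⁴ mM = 0.115 μM.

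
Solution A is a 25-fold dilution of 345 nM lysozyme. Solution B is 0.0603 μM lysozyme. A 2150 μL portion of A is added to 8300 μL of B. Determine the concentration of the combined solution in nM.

C_A = 345 nM / 25 = 13.8 nM.
C_B = 0.0603 μM = 60.3 nM.
C_mix = (C_A·V_A + C_B·V_B)/(V_A + V_B) = (13.8×2150 + 60.3×8300) / 10450 = 50.7 nM.

50.7 nM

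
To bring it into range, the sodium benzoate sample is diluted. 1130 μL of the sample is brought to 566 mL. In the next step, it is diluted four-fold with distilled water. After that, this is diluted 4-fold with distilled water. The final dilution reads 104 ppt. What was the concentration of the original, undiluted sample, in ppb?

833 ppb

Overall dilution factor = 500.9 × 4 × 4 = 8014.
Original = 104 ppt × 8014 = 8.33 × 10⁵ ppt = 833 ppb.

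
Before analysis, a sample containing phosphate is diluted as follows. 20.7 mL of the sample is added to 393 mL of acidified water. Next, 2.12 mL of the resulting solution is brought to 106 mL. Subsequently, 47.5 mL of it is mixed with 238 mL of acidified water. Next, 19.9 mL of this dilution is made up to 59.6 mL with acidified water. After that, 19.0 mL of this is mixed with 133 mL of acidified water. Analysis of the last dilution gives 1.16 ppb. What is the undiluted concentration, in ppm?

Overall dilution factor = 19.99 × 50 × 6.011 × 2.995 × 8 = 1.44 × 10⁵.
Original = 1.16 ppb × 1.44 × 10⁵ = 1.67 × 10⁵ ppb = 167 ppm.

167 ppm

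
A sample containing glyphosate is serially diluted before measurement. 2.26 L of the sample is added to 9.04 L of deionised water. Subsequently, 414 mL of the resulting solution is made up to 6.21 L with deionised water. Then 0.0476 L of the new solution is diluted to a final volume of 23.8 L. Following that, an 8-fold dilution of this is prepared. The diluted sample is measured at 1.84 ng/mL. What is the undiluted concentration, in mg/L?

552 mg/L

Overall dilution factor = 5 × 15 × 500 × 8 = 3.00 × 10⁵.
Original = 1.84 ng/mL × 3.00 × 10⁵ = 5.52 × 10⁵ ng/mL = 552 mg/L.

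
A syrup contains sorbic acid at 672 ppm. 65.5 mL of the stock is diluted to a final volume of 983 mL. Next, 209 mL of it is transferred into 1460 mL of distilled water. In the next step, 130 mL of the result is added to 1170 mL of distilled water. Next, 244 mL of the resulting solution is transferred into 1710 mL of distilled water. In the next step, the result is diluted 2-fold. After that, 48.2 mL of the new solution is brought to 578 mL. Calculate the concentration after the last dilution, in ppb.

2.92 ppb

Overall dilution factor = 15.01 × 7.986 × 10 × 8.008 × 2 × 11.99 = 2.30 × 10⁵.
672 ppm / 2.30 × 10⁵ = 2.92 × 10⁻³ ppm = 2.92 ppb.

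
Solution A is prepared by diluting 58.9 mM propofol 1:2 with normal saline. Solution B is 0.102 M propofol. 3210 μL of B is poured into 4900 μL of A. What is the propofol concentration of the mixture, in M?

0.0582 M

C_A = 58.9 mM / 2 = 29.4 mM.
C_B = 0.102 M = 102 mM.
C_mix = (C_A·V_A + C_B·V_B)/(V_A + V_B) = (29.4×4900 + 102×3210) / 8110 = 58.2 mM = 0.0582 M.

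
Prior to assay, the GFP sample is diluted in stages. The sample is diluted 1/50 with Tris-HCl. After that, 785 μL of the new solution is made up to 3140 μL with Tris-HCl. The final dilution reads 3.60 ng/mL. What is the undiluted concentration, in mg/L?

0.720 mg/L

Overall dilution factor = 50 × 4 = 200.
Original = 3.60 ng/mL × 200 = 720 ng/mL = 0.720 mg/L.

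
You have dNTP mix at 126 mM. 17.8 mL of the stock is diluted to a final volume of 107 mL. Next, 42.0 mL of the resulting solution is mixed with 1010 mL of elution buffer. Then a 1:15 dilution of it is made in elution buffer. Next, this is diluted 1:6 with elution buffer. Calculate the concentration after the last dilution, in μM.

Overall dilution factor = 6.011 × 25.05 × 15 × 6 = 1.36 × 10⁴.
126 mM / 1.36 × 10⁴ = 9.30 × 10⁻³ mM = 9.30 μM.

9.30 μM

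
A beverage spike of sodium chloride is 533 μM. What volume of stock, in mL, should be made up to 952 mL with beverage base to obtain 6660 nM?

6660 nM = 6.66 μM.
V₁ = C₂V₂/C₁ = 6.66 × 952 / 533 = 11.9 mL.

11.9 mL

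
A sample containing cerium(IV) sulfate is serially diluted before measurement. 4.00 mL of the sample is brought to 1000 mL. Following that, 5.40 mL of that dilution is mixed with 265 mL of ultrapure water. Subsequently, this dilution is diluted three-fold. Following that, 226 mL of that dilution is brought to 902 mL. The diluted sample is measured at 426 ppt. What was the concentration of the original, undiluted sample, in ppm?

63.9 ppm

Overall dilution factor = 250 × 50.07 × 3 × 3.991 = 1.50 × 10⁵.
Original = 426 ppt × 1.50 × 10⁵ = 6.39 × 10⁷ ppt = 63.9 ppm.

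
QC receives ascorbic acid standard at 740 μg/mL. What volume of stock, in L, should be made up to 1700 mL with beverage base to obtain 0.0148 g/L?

0.0340 L

0.0148 g/L = 14.8 μg/mL.
V₁ = C₂V₂/C₁ = 14.8 × 1700 / 740 = 34.0 mL = 0.0340 L.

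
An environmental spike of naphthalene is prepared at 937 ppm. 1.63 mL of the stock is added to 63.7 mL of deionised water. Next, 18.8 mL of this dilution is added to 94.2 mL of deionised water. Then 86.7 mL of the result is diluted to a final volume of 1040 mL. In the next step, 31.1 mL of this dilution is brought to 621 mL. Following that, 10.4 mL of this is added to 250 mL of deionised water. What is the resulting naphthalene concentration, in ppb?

Overall dilution factor = 40.08 × 6.011 × 12.00 × 19.97 × 25.04 = 1.44 × 10⁶.
937 ppm / 1.44 × 10⁶ = 6.49 × 10⁻⁴ ppm = 0.649 ppb.

0.649 ppb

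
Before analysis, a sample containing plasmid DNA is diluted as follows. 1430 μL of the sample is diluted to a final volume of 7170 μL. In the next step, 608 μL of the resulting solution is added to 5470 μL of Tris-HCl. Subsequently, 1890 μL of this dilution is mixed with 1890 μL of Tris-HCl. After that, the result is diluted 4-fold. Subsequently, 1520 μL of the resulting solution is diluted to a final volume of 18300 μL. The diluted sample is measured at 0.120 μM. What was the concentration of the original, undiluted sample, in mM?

0.579 mM

Overall dilution factor = 5.014 × 9.997 × 2 × 4 × 12.04 = 4828.
Original = 0.120 μM × 4828 = 579 μM = 0.579 mM.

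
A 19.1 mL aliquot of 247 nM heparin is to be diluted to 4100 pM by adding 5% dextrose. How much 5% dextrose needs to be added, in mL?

4100 pM = 4.10 nM.
V₂ = C₁V₁/C₂ = 247 × 19.1 / 4.10 = 1151 mL.
Diluent to add = V₂ − V₁ = 1151 − 19.1 = 1130 mL.

1130 mL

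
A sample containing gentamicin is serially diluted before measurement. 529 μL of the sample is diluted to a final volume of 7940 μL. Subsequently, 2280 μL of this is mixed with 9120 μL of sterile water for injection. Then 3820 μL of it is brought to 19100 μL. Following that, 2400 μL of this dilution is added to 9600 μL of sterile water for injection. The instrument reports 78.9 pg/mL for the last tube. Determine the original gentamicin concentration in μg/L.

148 μg/L

Overall dilution factor = 15.01 × 5 × 5 × 5 = 1876.
Original = 78.9 pg/mL × 1876 = 1.48 × 10⁵ pg/mL = 148 μg/L.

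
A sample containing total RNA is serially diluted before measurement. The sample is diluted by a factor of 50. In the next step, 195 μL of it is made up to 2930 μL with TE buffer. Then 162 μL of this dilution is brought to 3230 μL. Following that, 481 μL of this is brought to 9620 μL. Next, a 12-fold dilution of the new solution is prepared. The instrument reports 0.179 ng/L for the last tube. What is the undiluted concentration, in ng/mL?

Overall dilution factor = 50 × 15.03 × 19.94 × 20 × 12 = 3.60 × 10⁶.
Original = 0.179 ng/L × 3.60 × 10⁶ = 6.44 × 10⁵ ng/L = 644 ng/mL.

644 ng/mL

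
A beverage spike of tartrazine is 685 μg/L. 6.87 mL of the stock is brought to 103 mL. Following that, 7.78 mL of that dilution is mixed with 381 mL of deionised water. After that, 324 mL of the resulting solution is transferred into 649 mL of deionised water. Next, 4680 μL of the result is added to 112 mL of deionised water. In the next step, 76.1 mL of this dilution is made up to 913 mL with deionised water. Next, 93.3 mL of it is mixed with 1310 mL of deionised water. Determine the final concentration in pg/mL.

0.0677 pg/mL

Overall dilution factor = 14.99 × 49.97 × 3.003 × 24.93 × 12.00 × 15.04 = 1.01 × 10⁷.
685 μg/L / 1.01 × 10⁷ = 6.77 × 10⁻⁵ μg/L = 0.0677 pg/mL.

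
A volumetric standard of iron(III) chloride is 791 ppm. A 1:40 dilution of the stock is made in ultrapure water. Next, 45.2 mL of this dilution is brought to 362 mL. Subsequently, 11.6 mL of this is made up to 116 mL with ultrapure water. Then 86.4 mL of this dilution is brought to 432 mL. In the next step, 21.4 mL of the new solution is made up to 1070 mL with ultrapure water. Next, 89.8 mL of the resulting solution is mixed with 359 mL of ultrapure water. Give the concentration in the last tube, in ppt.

Overall dilution factor = 40 × 8.009 × 10 × 5 × 50 × 4.998 = 4.00 × 10⁶.
791 ppm / 4.00 × 10⁶ = 1.98 × 10⁻⁴ ppm = 198 ppt.

198 ppt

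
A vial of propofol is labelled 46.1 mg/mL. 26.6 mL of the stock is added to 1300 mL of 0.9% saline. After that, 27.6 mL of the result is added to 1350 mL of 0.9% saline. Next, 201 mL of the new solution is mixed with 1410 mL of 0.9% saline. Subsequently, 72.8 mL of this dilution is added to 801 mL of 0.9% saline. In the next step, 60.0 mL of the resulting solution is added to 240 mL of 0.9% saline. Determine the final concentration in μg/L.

38.5 μg/L

Overall dilution factor = 49.87 × 49.91 × 8.015 × 12.00 × 5 = 1.20 × 10⁶.
46.1 mg/mL / 1.20 × 10⁶ = 3.85 × 10⁻⁵ mg/mL = 38.5 μg/L.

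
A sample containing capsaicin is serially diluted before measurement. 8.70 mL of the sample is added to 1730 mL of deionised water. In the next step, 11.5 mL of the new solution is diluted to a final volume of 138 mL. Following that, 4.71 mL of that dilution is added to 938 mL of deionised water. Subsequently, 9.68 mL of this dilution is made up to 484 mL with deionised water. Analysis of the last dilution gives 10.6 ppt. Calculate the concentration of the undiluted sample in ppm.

254 ppm

Overall dilution factor = 199.9 × 12 × 200.2 × 50 = 2.40 × 10⁷.
Original = 10.6 ppt × 2.40 × 10⁷ = 2.54 × 10⁸ ppt = 254 ppm.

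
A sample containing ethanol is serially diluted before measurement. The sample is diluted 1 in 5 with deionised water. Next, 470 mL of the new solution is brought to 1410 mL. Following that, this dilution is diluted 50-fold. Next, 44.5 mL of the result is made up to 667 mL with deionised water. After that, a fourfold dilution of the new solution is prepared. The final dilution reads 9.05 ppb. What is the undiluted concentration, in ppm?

Overall dilution factor = 5 × 3 × 50 × 14.99 × 4 = 4.50 × 10⁴.
Original = 9.05 ppb × 4.50 × 10⁴ = 4.07 × 10⁵ ppb = 407 ppm.

407 ppm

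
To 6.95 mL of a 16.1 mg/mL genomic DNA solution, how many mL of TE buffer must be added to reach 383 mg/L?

383 mg/L = 0.383 mg/mL.
V₂ = C₁V₁/C₂ = 16.1 × 6.95 / 0.383 = 292 mL.
Diluent to add = V₂ − V₁ = 292 − 6.95 = 285 mL.

285 mL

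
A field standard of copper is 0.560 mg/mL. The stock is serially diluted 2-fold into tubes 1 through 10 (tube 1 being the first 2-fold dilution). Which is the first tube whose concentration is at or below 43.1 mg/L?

Tube n has concentration 0.560 mg/mL / 2ⁿ.
Need 2ⁿ ≥ 0.560 mg/mL / 43.1 mg/L = 13.0, so n ≥ 3.70.
First such tube: n = 4.

tube 4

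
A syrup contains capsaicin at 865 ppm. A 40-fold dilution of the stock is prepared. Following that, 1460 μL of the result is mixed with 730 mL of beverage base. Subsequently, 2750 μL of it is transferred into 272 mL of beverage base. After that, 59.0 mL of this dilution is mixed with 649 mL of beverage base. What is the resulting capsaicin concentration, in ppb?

0.0360 ppb

Overall dilution factor = 40 × 501 × 99.91 × 12 = 2.40 × 10⁷.
865 ppm / 2.40 × 10⁷ = 3.60 × 10⁻⁵ ppm = 0.0360 ppb.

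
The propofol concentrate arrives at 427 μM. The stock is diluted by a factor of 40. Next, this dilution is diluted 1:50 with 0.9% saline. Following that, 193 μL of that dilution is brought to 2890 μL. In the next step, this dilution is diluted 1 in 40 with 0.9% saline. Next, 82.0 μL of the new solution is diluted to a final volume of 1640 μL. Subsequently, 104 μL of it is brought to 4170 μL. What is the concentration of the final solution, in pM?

Overall dilution factor = 40 × 50 × 14.97 × 40 × 20 × 40.10 = 9.61 × 10⁸.
427 μM / 9.61 × 10⁸ = 4.44 × 10⁻⁷ μM = 0.444 pM.

0.444 pM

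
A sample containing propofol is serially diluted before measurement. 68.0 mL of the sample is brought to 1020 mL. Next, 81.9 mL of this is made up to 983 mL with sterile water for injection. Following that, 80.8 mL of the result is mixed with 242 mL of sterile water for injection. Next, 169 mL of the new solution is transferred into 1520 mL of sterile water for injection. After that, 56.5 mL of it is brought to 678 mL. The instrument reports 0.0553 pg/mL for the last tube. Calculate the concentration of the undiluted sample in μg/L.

Overall dilution factor = 15 × 12.00 × 3.995 × 9.994 × 12 = 8.63 × 10⁴.
Original = 0.0553 pg/mL × 8.63 × 10⁴ = 4770 pg/mL = 4.77 μg/L.

4.77 μg/L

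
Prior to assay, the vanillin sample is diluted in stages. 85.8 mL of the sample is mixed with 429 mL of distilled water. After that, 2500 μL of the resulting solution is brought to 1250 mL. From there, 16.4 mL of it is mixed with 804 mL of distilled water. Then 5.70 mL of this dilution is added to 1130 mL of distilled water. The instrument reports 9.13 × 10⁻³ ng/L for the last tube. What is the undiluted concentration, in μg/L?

Overall dilution factor = 6 × 500 × 50.02 × 199.2 = 2.99 × 10⁷.
Original = 9.13 × 10⁻³ ng/L × 2.99 × 10⁷ = 2.73 × 10⁵ ng/L = 273 μg/L.

273 μg/L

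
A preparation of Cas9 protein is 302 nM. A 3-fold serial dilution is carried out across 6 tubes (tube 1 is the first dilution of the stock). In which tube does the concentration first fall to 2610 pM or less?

tube 5

Tube n has concentration 302 nM / 3ⁿ.
Need 3ⁿ ≥ 302 nM / 2610 pM = 116, so n ≥ 4.32.
First such tube: n = 5.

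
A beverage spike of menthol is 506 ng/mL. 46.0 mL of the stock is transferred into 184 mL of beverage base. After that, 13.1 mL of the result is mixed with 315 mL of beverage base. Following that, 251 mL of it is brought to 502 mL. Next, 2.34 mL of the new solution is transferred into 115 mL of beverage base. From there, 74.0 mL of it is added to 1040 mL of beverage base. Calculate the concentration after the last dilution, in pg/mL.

Overall dilution factor = 5 × 25.05 × 2 × 50.15 × 15.05 = 1.89 × 10⁵.
506 ng/mL / 1.89 × 10⁵ = 2.68 × 10⁻³ ng/mL = 2.68 pg/mL.

2.68 pg/mL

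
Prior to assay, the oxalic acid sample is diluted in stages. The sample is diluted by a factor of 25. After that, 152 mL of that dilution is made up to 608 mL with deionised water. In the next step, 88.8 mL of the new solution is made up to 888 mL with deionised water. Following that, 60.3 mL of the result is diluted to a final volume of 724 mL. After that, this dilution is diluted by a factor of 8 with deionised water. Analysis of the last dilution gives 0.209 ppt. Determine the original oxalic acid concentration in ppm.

Overall dilution factor = 25 × 4 × 10 × 12.01 × 8 = 9.61 × 10⁴.
Original = 0.209 ppt × 9.61 × 10⁴ = 2.01 × 10⁴ ppt = 0.0201 ppm.

0.0201 ppm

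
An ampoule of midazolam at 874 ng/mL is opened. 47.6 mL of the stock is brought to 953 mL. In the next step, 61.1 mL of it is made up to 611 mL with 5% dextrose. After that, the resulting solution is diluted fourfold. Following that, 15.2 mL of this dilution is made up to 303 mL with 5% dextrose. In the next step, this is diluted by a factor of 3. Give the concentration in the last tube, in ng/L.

18.2 ng/L

Overall dilution factor = 20.02 × 10 × 4 × 19.93 × 3 = 4.79 × 10⁴.
874 ng/mL / 4.79 × 10⁴ = 0.0182 ng/mL = 18.2 ng/L.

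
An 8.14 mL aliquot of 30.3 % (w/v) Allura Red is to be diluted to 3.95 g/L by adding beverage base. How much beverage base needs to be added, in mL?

616 mL

3.95 g/L = 0.395 % (w/v).
V₂ = C₁V₁/C₂ = 30.3 × 8.14 / 0.395 = 624 mL.
Diluent to add = V₂ − V₁ = 624 − 8.14 = 616 mL.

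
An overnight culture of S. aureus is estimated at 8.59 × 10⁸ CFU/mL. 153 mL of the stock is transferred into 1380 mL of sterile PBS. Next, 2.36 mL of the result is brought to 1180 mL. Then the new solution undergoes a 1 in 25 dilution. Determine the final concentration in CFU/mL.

Overall dilution factor = 10.02 × 500 × 25 = 1.25 × 10⁵.
8.59 × 10⁸ CFU/mL / 1.25 × 10⁵ = 6860 CFU/mL.

6860 CFU/mL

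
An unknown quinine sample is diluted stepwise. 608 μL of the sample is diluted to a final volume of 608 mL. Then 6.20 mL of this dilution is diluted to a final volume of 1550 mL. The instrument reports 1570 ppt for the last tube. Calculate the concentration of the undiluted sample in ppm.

Overall dilution factor = 1000 × 250 = 2.50 × 10⁵.
Original = 1570 ppt × 2.50 × 10⁵ = 3.93 × 10⁸ ppt = 393 ppm.

393 ppm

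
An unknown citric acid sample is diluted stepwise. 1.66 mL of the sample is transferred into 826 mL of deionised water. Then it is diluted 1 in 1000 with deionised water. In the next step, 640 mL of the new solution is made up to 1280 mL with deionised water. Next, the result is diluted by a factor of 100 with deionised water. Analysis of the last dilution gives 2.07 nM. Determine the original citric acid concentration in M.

0.206 M

Overall dilution factor = 498.6 × 1000 × 2 × 100 = 9.97 × 10⁷.
Original = 2.07 nM × 9.97 × 10⁷ = 2.06 × 10⁸ nM = 0.206 M.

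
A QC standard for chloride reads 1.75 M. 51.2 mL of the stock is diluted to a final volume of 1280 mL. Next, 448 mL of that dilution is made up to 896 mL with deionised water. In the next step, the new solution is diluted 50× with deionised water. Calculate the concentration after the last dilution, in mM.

0.700 mM

Overall dilution factor = 25 × 2 × 50 = 2500.
1.75 M / 2500 = 7.00 × 10⁻⁴ M = 0.700 mM.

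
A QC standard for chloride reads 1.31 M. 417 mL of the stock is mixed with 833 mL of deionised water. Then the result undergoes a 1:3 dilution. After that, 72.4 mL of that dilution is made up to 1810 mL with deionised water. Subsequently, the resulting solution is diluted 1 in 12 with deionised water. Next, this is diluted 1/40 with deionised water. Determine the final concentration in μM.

12.1 μM

Overall dilution factor = 2.998 × 3 × 25 × 12 × 40 = 1.08 × 10⁵.
1.31 M / 1.08 × 10⁵ = 1.21 × 10⁻⁵ M = 12.1 μM.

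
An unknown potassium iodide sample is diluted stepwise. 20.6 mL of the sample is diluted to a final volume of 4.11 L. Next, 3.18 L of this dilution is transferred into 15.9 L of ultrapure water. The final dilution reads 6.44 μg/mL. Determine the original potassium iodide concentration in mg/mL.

7.71 mg/mL

Overall dilution factor = 199.5 × 6 = 1197.
Original = 6.44 μg/mL × 1197 = 7709 μg/mL = 7.71 mg/mL.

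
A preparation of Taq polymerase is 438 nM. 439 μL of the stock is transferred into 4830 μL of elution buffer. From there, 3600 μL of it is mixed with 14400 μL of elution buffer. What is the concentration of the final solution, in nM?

7.30 nM

Overall dilution factor = 12.00 × 5 = 60.0.
438 nM / 60.0 = 7.30 nM.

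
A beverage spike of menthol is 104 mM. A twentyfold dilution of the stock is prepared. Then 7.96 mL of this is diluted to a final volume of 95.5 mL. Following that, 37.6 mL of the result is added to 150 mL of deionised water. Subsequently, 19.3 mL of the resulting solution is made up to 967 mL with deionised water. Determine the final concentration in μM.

Overall dilution factor = 20 × 12.00 × 4.989 × 50.10 = 6.00 × 10⁴.
104 mM / 6.00 × 10⁴ = 1.73 × 10⁻³ mM = 1.73 μM.

1.73 μM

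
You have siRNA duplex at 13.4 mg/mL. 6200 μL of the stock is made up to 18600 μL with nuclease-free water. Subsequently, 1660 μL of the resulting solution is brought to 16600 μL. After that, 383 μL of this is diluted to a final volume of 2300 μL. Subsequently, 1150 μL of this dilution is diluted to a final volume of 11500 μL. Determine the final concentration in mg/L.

Overall dilution factor = 3 × 10 × 6.005 × 10 = 1802.
13.4 mg/mL / 1802 = 7.44 × 10⁻³ mg/mL = 7.44 mg/L.

7.44 mg/L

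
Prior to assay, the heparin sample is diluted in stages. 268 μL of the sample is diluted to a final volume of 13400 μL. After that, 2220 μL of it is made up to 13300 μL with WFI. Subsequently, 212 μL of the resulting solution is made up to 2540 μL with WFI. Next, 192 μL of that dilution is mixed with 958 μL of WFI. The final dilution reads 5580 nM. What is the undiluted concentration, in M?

0.120 M

Overall dilution factor = 50 × 5.991 × 11.98 × 5.990 = 2.15 × 10⁴.
Original = 5580 nM × 2.15 × 10⁴ = 1.20 × 10⁸ nM = 0.120 M.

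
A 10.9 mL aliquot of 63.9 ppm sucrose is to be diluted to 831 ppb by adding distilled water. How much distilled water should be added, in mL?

831 ppb = 0.831 ppm.
V₂ = C₁V₁/C₂ = 63.9 × 10.9 / 0.831 = 838 mL.
Diluent to add = V₂ − V₁ = 838 − 10.9 = 827 mL.

827 mL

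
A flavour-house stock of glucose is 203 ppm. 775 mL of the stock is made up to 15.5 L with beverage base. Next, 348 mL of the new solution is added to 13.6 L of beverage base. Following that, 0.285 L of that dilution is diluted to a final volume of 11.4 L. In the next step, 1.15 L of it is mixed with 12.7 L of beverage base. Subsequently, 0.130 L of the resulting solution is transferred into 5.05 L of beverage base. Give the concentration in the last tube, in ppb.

0.0132 ppb

Overall dilution factor = 20 × 40.08 × 40 × 12.04 × 39.85 = 1.54 × 10⁷.
203 ppm / 1.54 × 10⁷ = 1.32 × 10⁻⁵ ppm = 0.0132 ppb.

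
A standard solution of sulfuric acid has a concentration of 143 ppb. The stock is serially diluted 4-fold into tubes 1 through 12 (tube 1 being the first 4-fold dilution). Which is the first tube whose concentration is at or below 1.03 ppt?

tube 9

Tube n has concentration 143 ppb / 4ⁿ.
Need 4ⁿ ≥ 143 ppb / 1.03 ppt = 1.39 × 10⁵, so n ≥ 8.54.
First such tube: n = 9.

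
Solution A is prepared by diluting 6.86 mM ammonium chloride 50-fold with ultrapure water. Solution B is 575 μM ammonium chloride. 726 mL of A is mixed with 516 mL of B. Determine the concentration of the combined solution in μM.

C_A = 6.86 mM / 50 = 0.137 mM.
C_B = 575 μM = 0.575 mM.
C_mix = (C_A·V_A + C_B·V_B)/(V_A + V_B) = (0.137×726 + 0.575×516) / 1242 = 0.319 mM = 319 μM.

319 μM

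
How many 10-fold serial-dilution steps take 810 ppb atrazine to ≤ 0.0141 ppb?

Need 10ⁿ ≥ 5.74 × 10⁴, so n ≥ log(5.74 × 10⁴)/log(10) = 4.76.
Minimum whole steps: n = 5.

5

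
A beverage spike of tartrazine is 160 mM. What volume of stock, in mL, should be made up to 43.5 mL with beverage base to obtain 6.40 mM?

V₁ = C₂V₂/C₁ = 6.40 × 43.5 / 160 = 1.74 mL.

1.74 mL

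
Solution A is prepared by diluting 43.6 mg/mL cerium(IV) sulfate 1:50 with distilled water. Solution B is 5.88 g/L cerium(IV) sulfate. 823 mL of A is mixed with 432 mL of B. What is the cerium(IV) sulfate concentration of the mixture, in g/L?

2.60 g/L

C_A = 43.6 mg/mL / 50 = 0.872 mg/mL.
C_B = 5.88 g/L = 5.88 mg/mL.
C_mix = (C_A·V_A + C_B·V_B)/(V_A + V_B) = (0.872×823 + 5.88×432) / 1255 = 2.60 mg/mL = 2.60 g/L.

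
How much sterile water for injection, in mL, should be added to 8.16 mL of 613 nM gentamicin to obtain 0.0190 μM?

0.0190 μM = 19.0 nM.
V₂ = C₁V₁/C₂ = 613 × 8.16 / 19.0 = 263 mL.
Diluent to add = V₂ − V₁ = 263 − 8.16 = 255 mL.

255 mL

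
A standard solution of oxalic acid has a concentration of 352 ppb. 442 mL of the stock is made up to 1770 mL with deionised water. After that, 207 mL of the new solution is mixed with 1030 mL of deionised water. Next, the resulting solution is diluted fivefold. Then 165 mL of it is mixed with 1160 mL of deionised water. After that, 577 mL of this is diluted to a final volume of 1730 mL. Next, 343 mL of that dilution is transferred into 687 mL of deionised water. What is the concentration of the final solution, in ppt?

40.7 ppt

Overall dilution factor = 4.005 × 5.976 × 5 × 8.030 × 2.998 × 3.003 = 8651.
352 ppb / 8651 = 0.0407 ppb = 40.7 ppt.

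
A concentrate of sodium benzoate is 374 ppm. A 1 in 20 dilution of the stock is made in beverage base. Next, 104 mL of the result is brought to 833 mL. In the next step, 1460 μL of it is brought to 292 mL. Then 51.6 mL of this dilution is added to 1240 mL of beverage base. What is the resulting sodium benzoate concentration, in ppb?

Overall dilution factor = 20 × 8.010 × 200 × 25.03 = 8.02 × 10⁵.
374 ppm / 8.02 × 10⁵ = 4.66 × 10⁻⁴ ppm = 0.466 ppb.

0.466 ppb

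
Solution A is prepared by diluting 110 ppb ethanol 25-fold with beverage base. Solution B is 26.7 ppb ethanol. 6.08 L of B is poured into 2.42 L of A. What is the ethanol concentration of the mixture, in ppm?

0.0204 ppm

C_A = 110 ppb / 25 = 4.40 ppb.
C_mix = (C_A·V_A + C_B·V_B)/(V_A + V_B) = (4.40×2.42 + 26.7×6.08) / 8.500 = 20.4 ppb = 0.0204 ppm.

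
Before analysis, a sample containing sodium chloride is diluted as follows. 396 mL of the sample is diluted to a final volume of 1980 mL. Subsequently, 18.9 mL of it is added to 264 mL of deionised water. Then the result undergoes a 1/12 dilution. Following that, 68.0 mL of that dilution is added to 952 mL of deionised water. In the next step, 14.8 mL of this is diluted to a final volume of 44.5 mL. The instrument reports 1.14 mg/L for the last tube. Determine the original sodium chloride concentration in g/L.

46.2 g/L

Overall dilution factor = 5 × 14.97 × 12 × 15 × 3.007 = 4.05 × 10⁴.
Original = 1.14 mg/L × 4.05 × 10⁴ = 4.62 × 10⁴ mg/L = 46.2 g/L.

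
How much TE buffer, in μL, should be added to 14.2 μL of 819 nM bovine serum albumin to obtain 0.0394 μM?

281 μL

0.0394 μM = 39.4 nM.
V₂ = C₁V₁/C₂ = 819 × 14.2 / 39.4 = 295 μL.
Diluent to add = V₂ − V₁ = 295 − 14.2 = 281 μL.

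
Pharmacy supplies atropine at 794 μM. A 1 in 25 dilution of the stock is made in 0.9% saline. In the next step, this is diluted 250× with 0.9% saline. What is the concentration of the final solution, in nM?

127 nM

Overall dilution factor = 25 × 250 = 6250.
794 μM / 6250 = 0.127 μM = 127 nM.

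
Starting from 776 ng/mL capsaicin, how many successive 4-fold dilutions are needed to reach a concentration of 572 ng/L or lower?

6

Need 4ⁿ ≥ 1357, so n ≥ log(1357)/log(4) = 5.20.
Minimum whole steps: n = 6.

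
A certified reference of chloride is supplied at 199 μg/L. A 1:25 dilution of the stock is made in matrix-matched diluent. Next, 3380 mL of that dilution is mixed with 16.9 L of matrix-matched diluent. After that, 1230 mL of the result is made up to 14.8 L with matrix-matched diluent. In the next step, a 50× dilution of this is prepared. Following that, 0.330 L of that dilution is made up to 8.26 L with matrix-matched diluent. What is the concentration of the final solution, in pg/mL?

Overall dilution factor = 25 × 6 × 12.03 × 50 × 25.03 = 2.26 × 10⁶.
199 μg/L / 2.26 × 10⁶ = 8.81 × 10⁻⁵ μg/L = 0.0881 pg/mL.

0.0881 pg/mL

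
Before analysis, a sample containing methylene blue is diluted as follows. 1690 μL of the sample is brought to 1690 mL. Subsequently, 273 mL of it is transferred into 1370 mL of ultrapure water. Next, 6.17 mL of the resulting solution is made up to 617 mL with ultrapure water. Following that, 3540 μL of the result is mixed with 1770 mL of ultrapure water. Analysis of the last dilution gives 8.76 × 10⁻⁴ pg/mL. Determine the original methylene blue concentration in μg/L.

264 μg/L

Overall dilution factor = 1000 × 6.018 × 100 × 501 = 3.02 × 10⁸.
Original = 8.76 × 10⁻⁴ pg/mL × 3.02 × 10⁸ = 2.64 × 10⁵ pg/mL = 264 μg/L.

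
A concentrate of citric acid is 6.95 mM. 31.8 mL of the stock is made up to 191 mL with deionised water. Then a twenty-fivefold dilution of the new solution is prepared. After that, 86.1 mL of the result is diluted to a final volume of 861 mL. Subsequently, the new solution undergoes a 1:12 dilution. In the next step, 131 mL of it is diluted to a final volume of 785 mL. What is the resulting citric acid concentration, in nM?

Overall dilution factor = 6.006 × 25 × 10 × 12 × 5.992 = 1.08 × 10⁵.
6.95 mM / 1.08 × 10⁵ = 6.44 × 10⁻⁵ mM = 64.4 nM.

64.4 nM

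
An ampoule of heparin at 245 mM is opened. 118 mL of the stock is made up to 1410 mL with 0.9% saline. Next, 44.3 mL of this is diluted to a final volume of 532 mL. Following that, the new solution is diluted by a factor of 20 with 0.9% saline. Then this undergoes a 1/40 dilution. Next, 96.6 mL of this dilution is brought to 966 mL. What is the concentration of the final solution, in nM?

213 nM

Overall dilution factor = 11.95 × 12.01 × 20 × 40 × 10 = 1.15 × 10⁶.
245 mM / 1.15 × 10⁶ = 2.13 × 10⁻⁴ mM = 213 nM.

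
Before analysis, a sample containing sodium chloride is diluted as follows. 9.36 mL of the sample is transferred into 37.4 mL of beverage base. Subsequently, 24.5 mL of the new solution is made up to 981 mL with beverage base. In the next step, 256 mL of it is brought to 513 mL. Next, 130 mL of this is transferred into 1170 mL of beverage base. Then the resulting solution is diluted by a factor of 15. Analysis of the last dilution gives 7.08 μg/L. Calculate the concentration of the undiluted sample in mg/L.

Overall dilution factor = 4.996 × 40.04 × 2.004 × 10 × 15 = 6.01 × 10⁴.
Original = 7.08 μg/L × 6.01 × 10⁴ = 4.26 × 10⁵ μg/L = 426 mg/L.

426 mg/L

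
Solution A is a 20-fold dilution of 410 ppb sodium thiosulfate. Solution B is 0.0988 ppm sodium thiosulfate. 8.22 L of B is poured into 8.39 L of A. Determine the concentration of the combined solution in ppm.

0.0592 ppm

C_A = 410 ppb / 20 = 20.5 ppb.
C_B = 0.0988 ppm = 98.8 ppb.
C_mix = (C_A·V_A + C_B·V_B)/(V_A + V_B) = (20.5×8.39 + 98.8×8.22) / 16.61 = 59.2 ppb = 0.0592 ppm.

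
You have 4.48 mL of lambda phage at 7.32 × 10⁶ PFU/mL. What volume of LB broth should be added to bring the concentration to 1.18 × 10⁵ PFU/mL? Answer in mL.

273 mL

V₂ = C₁V₁/C₂ = 7.32 × 10⁶ × 4.48 / 1.18 × 10⁵ = 278 mL.
Diluent to add = V₂ − V₁ = 278 − 4.48 = 273 mL.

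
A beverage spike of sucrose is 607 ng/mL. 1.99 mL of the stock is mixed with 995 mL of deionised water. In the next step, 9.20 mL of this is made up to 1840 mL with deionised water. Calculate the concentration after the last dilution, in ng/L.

6.06 ng/L

Overall dilution factor = 501 × 200 = 1.00 × 10⁵.
607 ng/mL / 1.00 × 10⁵ = 6.06 × 10⁻³ ng/mL = 6.06 ng/L.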